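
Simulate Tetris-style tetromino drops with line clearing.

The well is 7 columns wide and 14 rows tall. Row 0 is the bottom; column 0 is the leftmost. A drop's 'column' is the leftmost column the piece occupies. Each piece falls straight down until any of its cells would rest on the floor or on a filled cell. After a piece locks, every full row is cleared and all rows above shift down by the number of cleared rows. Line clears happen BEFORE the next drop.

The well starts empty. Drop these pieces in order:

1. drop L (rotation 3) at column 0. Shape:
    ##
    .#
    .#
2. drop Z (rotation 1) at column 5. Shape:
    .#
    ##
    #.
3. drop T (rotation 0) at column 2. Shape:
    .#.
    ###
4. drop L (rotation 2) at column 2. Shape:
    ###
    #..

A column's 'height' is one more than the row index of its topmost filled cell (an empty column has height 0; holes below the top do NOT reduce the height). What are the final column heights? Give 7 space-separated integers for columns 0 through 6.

Drop 1: L rot3 at col 0 lands with bottom-row=0; cleared 0 line(s) (total 0); column heights now [3 3 0 0 0 0 0], max=3
Drop 2: Z rot1 at col 5 lands with bottom-row=0; cleared 0 line(s) (total 0); column heights now [3 3 0 0 0 2 3], max=3
Drop 3: T rot0 at col 2 lands with bottom-row=0; cleared 0 line(s) (total 0); column heights now [3 3 1 2 1 2 3], max=3
Drop 4: L rot2 at col 2 lands with bottom-row=1; cleared 0 line(s) (total 0); column heights now [3 3 3 3 3 2 3], max=3

Answer: 3 3 3 3 3 2 3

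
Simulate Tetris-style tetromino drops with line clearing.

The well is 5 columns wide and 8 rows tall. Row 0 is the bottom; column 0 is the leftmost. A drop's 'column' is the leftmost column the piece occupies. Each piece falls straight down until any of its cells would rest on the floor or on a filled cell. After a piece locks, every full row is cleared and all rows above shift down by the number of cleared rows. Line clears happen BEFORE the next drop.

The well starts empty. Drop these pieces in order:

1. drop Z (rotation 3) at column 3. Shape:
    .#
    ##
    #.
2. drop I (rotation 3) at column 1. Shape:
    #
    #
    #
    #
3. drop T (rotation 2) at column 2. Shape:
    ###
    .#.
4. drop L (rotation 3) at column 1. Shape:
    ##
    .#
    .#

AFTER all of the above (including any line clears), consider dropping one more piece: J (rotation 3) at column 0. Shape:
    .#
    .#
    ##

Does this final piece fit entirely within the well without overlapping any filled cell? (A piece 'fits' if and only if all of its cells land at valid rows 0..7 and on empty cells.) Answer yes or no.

Drop 1: Z rot3 at col 3 lands with bottom-row=0; cleared 0 line(s) (total 0); column heights now [0 0 0 2 3], max=3
Drop 2: I rot3 at col 1 lands with bottom-row=0; cleared 0 line(s) (total 0); column heights now [0 4 0 2 3], max=4
Drop 3: T rot2 at col 2 lands with bottom-row=2; cleared 0 line(s) (total 0); column heights now [0 4 4 4 4], max=4
Drop 4: L rot3 at col 1 lands with bottom-row=4; cleared 0 line(s) (total 0); column heights now [0 7 7 4 4], max=7
Test piece J rot3 at col 0 (width 2): heights before test = [0 7 7 4 4]; fits = False

Answer: no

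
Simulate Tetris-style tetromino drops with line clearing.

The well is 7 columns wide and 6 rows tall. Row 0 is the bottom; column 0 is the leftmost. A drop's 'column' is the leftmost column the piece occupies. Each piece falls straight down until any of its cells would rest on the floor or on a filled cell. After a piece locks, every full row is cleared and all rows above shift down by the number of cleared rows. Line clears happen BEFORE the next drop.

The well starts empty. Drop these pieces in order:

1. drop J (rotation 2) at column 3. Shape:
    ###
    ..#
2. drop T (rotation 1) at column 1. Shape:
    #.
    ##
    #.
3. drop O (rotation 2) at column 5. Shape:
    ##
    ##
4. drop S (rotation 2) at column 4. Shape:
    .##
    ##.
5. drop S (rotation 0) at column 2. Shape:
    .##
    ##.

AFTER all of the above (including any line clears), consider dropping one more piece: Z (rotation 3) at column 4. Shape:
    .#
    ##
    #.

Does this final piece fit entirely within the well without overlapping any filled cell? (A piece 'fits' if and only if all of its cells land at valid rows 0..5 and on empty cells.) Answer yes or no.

Drop 1: J rot2 at col 3 lands with bottom-row=0; cleared 0 line(s) (total 0); column heights now [0 0 0 2 2 2 0], max=2
Drop 2: T rot1 at col 1 lands with bottom-row=0; cleared 0 line(s) (total 0); column heights now [0 3 2 2 2 2 0], max=3
Drop 3: O rot2 at col 5 lands with bottom-row=2; cleared 0 line(s) (total 0); column heights now [0 3 2 2 2 4 4], max=4
Drop 4: S rot2 at col 4 lands with bottom-row=4; cleared 0 line(s) (total 0); column heights now [0 3 2 2 5 6 6], max=6
Drop 5: S rot0 at col 2 lands with bottom-row=4; cleared 0 line(s) (total 0); column heights now [0 3 5 6 6 6 6], max=6
Test piece Z rot3 at col 4 (width 2): heights before test = [0 3 5 6 6 6 6]; fits = False

Answer: no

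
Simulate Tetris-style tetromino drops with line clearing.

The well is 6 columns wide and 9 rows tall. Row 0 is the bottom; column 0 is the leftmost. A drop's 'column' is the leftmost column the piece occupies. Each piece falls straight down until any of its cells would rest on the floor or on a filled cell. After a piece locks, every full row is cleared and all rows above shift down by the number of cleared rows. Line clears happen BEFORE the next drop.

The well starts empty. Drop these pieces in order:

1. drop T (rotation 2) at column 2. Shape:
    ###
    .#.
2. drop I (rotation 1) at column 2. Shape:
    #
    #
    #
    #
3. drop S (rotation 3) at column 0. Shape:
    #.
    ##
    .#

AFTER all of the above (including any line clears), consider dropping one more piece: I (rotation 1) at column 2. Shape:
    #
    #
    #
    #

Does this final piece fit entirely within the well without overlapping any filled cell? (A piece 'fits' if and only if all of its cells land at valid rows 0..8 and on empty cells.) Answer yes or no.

Answer: no

Derivation:
Drop 1: T rot2 at col 2 lands with bottom-row=0; cleared 0 line(s) (total 0); column heights now [0 0 2 2 2 0], max=2
Drop 2: I rot1 at col 2 lands with bottom-row=2; cleared 0 line(s) (total 0); column heights now [0 0 6 2 2 0], max=6
Drop 3: S rot3 at col 0 lands with bottom-row=0; cleared 0 line(s) (total 0); column heights now [3 2 6 2 2 0], max=6
Test piece I rot1 at col 2 (width 1): heights before test = [3 2 6 2 2 0]; fits = False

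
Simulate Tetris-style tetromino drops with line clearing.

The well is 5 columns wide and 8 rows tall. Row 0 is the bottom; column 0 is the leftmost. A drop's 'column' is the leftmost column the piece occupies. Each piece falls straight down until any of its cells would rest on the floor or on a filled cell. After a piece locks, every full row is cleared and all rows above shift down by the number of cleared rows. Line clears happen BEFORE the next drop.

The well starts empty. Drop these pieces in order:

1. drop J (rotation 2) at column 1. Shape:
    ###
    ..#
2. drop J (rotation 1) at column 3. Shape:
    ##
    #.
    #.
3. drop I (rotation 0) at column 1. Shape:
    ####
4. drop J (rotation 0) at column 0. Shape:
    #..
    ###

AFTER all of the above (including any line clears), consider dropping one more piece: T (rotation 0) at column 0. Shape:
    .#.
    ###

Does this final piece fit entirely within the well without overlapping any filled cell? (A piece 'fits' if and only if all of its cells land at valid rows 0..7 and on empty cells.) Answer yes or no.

Drop 1: J rot2 at col 1 lands with bottom-row=0; cleared 0 line(s) (total 0); column heights now [0 2 2 2 0], max=2
Drop 2: J rot1 at col 3 lands with bottom-row=2; cleared 0 line(s) (total 0); column heights now [0 2 2 5 5], max=5
Drop 3: I rot0 at col 1 lands with bottom-row=5; cleared 0 line(s) (total 0); column heights now [0 6 6 6 6], max=6
Drop 4: J rot0 at col 0 lands with bottom-row=6; cleared 0 line(s) (total 0); column heights now [8 7 7 6 6], max=8
Test piece T rot0 at col 0 (width 3): heights before test = [8 7 7 6 6]; fits = False

Answer: no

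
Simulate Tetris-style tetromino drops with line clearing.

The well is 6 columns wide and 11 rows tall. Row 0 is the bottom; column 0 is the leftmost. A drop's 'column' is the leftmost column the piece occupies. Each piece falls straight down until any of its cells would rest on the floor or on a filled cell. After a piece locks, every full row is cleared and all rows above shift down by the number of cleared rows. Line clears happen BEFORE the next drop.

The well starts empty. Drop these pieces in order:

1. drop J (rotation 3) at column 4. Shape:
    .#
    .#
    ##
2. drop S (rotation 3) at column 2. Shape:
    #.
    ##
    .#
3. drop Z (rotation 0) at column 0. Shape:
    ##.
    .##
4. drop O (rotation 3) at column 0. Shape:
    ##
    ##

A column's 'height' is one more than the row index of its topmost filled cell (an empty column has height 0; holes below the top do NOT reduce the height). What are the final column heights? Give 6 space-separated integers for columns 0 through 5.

Answer: 7 7 4 2 1 3

Derivation:
Drop 1: J rot3 at col 4 lands with bottom-row=0; cleared 0 line(s) (total 0); column heights now [0 0 0 0 1 3], max=3
Drop 2: S rot3 at col 2 lands with bottom-row=0; cleared 0 line(s) (total 0); column heights now [0 0 3 2 1 3], max=3
Drop 3: Z rot0 at col 0 lands with bottom-row=3; cleared 0 line(s) (total 0); column heights now [5 5 4 2 1 3], max=5
Drop 4: O rot3 at col 0 lands with bottom-row=5; cleared 0 line(s) (total 0); column heights now [7 7 4 2 1 3], max=7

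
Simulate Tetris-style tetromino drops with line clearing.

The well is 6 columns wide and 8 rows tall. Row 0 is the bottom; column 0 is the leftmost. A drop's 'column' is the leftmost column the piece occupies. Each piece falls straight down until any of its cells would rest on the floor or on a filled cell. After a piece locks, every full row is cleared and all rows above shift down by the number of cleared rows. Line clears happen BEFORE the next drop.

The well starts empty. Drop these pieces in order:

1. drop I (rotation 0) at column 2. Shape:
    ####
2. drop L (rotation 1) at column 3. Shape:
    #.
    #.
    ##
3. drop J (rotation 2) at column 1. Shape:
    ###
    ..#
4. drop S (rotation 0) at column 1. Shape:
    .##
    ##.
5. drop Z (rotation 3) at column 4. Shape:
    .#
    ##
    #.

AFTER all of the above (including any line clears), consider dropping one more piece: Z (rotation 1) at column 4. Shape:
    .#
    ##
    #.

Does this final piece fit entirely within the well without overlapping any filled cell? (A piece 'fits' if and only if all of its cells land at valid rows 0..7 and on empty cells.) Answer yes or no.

Drop 1: I rot0 at col 2 lands with bottom-row=0; cleared 0 line(s) (total 0); column heights now [0 0 1 1 1 1], max=1
Drop 2: L rot1 at col 3 lands with bottom-row=1; cleared 0 line(s) (total 0); column heights now [0 0 1 4 2 1], max=4
Drop 3: J rot2 at col 1 lands with bottom-row=4; cleared 0 line(s) (total 0); column heights now [0 6 6 6 2 1], max=6
Drop 4: S rot0 at col 1 lands with bottom-row=6; cleared 0 line(s) (total 0); column heights now [0 7 8 8 2 1], max=8
Drop 5: Z rot3 at col 4 lands with bottom-row=2; cleared 0 line(s) (total 0); column heights now [0 7 8 8 4 5], max=8
Test piece Z rot1 at col 4 (width 2): heights before test = [0 7 8 8 4 5]; fits = True

Answer: yes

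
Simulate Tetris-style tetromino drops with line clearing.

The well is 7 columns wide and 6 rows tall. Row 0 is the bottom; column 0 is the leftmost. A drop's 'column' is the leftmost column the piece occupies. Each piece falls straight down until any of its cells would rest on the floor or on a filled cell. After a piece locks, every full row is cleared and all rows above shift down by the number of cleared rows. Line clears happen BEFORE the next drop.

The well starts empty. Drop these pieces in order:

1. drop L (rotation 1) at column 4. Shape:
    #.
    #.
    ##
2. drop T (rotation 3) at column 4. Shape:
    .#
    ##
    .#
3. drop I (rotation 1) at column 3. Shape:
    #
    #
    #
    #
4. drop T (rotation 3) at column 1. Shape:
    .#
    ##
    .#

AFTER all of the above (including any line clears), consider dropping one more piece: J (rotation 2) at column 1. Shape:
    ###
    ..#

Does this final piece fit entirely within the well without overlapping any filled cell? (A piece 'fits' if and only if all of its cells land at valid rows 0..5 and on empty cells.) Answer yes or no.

Drop 1: L rot1 at col 4 lands with bottom-row=0; cleared 0 line(s) (total 0); column heights now [0 0 0 0 3 1 0], max=3
Drop 2: T rot3 at col 4 lands with bottom-row=2; cleared 0 line(s) (total 0); column heights now [0 0 0 0 4 5 0], max=5
Drop 3: I rot1 at col 3 lands with bottom-row=0; cleared 0 line(s) (total 0); column heights now [0 0 0 4 4 5 0], max=5
Drop 4: T rot3 at col 1 lands with bottom-row=0; cleared 0 line(s) (total 0); column heights now [0 2 3 4 4 5 0], max=5
Test piece J rot2 at col 1 (width 3): heights before test = [0 2 3 4 4 5 0]; fits = True

Answer: yes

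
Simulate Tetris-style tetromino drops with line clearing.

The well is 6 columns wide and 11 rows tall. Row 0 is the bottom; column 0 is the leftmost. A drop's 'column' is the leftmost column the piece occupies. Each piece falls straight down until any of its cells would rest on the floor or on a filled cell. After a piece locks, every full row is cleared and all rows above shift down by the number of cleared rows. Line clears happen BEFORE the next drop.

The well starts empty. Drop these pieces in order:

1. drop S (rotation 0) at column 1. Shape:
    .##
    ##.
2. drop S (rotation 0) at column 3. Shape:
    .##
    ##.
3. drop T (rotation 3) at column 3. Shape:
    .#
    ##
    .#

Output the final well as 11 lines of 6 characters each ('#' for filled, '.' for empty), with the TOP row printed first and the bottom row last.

Drop 1: S rot0 at col 1 lands with bottom-row=0; cleared 0 line(s) (total 0); column heights now [0 1 2 2 0 0], max=2
Drop 2: S rot0 at col 3 lands with bottom-row=2; cleared 0 line(s) (total 0); column heights now [0 1 2 3 4 4], max=4
Drop 3: T rot3 at col 3 lands with bottom-row=4; cleared 0 line(s) (total 0); column heights now [0 1 2 6 7 4], max=7

Answer: ......
......
......
......
....#.
...##.
....#.
....##
...##.
..##..
.##...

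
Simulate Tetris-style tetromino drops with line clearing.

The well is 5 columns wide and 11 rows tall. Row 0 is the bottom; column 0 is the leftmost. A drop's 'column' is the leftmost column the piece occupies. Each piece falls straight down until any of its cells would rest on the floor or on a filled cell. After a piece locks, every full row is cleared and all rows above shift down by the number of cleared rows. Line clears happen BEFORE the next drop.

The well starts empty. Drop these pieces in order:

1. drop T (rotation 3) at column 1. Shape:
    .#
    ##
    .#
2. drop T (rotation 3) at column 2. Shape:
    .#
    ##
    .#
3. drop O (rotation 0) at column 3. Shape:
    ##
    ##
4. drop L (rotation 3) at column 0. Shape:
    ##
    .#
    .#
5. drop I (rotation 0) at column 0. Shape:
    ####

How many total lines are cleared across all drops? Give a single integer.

Drop 1: T rot3 at col 1 lands with bottom-row=0; cleared 0 line(s) (total 0); column heights now [0 2 3 0 0], max=3
Drop 2: T rot3 at col 2 lands with bottom-row=2; cleared 0 line(s) (total 0); column heights now [0 2 4 5 0], max=5
Drop 3: O rot0 at col 3 lands with bottom-row=5; cleared 0 line(s) (total 0); column heights now [0 2 4 7 7], max=7
Drop 4: L rot3 at col 0 lands with bottom-row=2; cleared 0 line(s) (total 0); column heights now [5 5 4 7 7], max=7
Drop 5: I rot0 at col 0 lands with bottom-row=7; cleared 0 line(s) (total 0); column heights now [8 8 8 8 7], max=8

Answer: 0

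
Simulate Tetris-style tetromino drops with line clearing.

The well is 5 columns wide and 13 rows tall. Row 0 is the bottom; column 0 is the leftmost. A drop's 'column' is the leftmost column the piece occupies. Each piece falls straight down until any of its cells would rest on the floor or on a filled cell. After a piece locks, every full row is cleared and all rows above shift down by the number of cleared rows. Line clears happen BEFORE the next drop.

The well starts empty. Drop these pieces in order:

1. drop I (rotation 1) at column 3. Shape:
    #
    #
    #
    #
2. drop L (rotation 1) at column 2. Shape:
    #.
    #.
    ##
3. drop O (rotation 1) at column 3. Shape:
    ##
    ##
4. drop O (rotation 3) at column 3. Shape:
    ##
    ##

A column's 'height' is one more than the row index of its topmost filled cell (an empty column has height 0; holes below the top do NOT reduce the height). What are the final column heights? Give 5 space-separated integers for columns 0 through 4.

Drop 1: I rot1 at col 3 lands with bottom-row=0; cleared 0 line(s) (total 0); column heights now [0 0 0 4 0], max=4
Drop 2: L rot1 at col 2 lands with bottom-row=4; cleared 0 line(s) (total 0); column heights now [0 0 7 5 0], max=7
Drop 3: O rot1 at col 3 lands with bottom-row=5; cleared 0 line(s) (total 0); column heights now [0 0 7 7 7], max=7
Drop 4: O rot3 at col 3 lands with bottom-row=7; cleared 0 line(s) (total 0); column heights now [0 0 7 9 9], max=9

Answer: 0 0 7 9 9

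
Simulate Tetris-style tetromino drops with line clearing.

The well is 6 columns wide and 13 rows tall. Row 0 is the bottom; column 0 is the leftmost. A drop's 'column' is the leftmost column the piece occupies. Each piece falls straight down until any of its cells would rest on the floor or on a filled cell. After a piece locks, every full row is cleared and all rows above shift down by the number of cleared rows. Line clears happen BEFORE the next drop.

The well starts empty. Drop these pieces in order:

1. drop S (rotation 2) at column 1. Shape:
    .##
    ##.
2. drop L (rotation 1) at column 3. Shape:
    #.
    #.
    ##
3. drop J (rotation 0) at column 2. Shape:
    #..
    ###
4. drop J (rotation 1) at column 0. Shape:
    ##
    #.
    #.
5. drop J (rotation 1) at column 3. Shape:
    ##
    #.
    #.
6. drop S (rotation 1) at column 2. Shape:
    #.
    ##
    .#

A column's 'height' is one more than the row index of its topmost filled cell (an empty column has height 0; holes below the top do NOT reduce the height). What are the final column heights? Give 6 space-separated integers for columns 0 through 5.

Answer: 3 3 12 11 9 0

Derivation:
Drop 1: S rot2 at col 1 lands with bottom-row=0; cleared 0 line(s) (total 0); column heights now [0 1 2 2 0 0], max=2
Drop 2: L rot1 at col 3 lands with bottom-row=2; cleared 0 line(s) (total 0); column heights now [0 1 2 5 3 0], max=5
Drop 3: J rot0 at col 2 lands with bottom-row=5; cleared 0 line(s) (total 0); column heights now [0 1 7 6 6 0], max=7
Drop 4: J rot1 at col 0 lands with bottom-row=0; cleared 0 line(s) (total 0); column heights now [3 3 7 6 6 0], max=7
Drop 5: J rot1 at col 3 lands with bottom-row=6; cleared 0 line(s) (total 0); column heights now [3 3 7 9 9 0], max=9
Drop 6: S rot1 at col 2 lands with bottom-row=9; cleared 0 line(s) (total 0); column heights now [3 3 12 11 9 0], max=12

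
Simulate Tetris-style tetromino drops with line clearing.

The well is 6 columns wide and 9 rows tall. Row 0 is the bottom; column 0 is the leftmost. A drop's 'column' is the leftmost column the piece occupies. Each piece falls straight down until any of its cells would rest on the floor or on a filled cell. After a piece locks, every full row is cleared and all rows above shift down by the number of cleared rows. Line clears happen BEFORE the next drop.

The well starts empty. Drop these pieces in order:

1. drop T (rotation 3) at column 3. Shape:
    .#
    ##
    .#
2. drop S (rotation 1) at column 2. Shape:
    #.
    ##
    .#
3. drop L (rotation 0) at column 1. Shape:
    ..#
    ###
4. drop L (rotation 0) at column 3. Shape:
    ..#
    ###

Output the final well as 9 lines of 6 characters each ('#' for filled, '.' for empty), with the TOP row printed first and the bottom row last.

Answer: .....#
...###
...#..
.###..
..#...
..##..
...##.
...##.
....#.

Derivation:
Drop 1: T rot3 at col 3 lands with bottom-row=0; cleared 0 line(s) (total 0); column heights now [0 0 0 2 3 0], max=3
Drop 2: S rot1 at col 2 lands with bottom-row=2; cleared 0 line(s) (total 0); column heights now [0 0 5 4 3 0], max=5
Drop 3: L rot0 at col 1 lands with bottom-row=5; cleared 0 line(s) (total 0); column heights now [0 6 6 7 3 0], max=7
Drop 4: L rot0 at col 3 lands with bottom-row=7; cleared 0 line(s) (total 0); column heights now [0 6 6 8 8 9], max=9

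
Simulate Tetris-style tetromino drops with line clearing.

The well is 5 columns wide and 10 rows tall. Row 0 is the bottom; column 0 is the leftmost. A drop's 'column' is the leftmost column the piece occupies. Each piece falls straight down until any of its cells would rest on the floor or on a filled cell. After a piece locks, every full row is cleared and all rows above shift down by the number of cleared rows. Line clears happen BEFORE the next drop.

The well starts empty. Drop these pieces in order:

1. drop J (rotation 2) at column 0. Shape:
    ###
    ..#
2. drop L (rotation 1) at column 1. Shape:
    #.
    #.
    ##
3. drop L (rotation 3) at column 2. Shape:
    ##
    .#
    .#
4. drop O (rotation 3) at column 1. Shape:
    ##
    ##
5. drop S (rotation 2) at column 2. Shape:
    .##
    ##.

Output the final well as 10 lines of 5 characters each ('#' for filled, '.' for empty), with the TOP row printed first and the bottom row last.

Answer: .....
...##
..##.
.##..
.##..
.#...
.###.
.###.
####.
..#..

Derivation:
Drop 1: J rot2 at col 0 lands with bottom-row=0; cleared 0 line(s) (total 0); column heights now [2 2 2 0 0], max=2
Drop 2: L rot1 at col 1 lands with bottom-row=2; cleared 0 line(s) (total 0); column heights now [2 5 3 0 0], max=5
Drop 3: L rot3 at col 2 lands with bottom-row=1; cleared 0 line(s) (total 0); column heights now [2 5 4 4 0], max=5
Drop 4: O rot3 at col 1 lands with bottom-row=5; cleared 0 line(s) (total 0); column heights now [2 7 7 4 0], max=7
Drop 5: S rot2 at col 2 lands with bottom-row=7; cleared 0 line(s) (total 0); column heights now [2 7 8 9 9], max=9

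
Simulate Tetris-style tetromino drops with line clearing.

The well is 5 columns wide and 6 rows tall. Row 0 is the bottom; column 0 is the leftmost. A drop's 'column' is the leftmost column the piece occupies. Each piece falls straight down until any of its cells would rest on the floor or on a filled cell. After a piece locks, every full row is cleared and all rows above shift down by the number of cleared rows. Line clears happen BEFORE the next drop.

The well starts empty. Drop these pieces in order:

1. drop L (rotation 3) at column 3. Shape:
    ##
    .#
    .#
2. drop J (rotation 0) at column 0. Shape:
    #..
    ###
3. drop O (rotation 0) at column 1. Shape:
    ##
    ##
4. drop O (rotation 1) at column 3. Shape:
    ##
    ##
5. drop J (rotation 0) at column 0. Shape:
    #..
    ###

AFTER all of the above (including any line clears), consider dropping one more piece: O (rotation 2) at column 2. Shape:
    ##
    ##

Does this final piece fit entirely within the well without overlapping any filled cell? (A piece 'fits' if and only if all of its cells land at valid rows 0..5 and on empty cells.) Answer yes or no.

Drop 1: L rot3 at col 3 lands with bottom-row=0; cleared 0 line(s) (total 0); column heights now [0 0 0 3 3], max=3
Drop 2: J rot0 at col 0 lands with bottom-row=0; cleared 0 line(s) (total 0); column heights now [2 1 1 3 3], max=3
Drop 3: O rot0 at col 1 lands with bottom-row=1; cleared 0 line(s) (total 0); column heights now [2 3 3 3 3], max=3
Drop 4: O rot1 at col 3 lands with bottom-row=3; cleared 0 line(s) (total 0); column heights now [2 3 3 5 5], max=5
Drop 5: J rot0 at col 0 lands with bottom-row=3; cleared 1 line(s) (total 1); column heights now [4 3 3 4 4], max=4
Test piece O rot2 at col 2 (width 2): heights before test = [4 3 3 4 4]; fits = True

Answer: yes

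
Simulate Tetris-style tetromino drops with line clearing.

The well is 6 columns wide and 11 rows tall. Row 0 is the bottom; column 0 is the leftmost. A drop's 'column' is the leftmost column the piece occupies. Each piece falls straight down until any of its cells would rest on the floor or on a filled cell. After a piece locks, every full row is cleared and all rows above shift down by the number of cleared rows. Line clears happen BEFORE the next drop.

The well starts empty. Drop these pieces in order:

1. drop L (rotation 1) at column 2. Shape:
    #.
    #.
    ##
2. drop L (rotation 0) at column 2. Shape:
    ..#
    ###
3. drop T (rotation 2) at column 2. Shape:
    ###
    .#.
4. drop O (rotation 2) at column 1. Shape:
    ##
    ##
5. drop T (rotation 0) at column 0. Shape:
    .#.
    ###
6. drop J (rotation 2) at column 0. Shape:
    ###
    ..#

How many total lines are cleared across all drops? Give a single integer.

Answer: 0

Derivation:
Drop 1: L rot1 at col 2 lands with bottom-row=0; cleared 0 line(s) (total 0); column heights now [0 0 3 1 0 0], max=3
Drop 2: L rot0 at col 2 lands with bottom-row=3; cleared 0 line(s) (total 0); column heights now [0 0 4 4 5 0], max=5
Drop 3: T rot2 at col 2 lands with bottom-row=4; cleared 0 line(s) (total 0); column heights now [0 0 6 6 6 0], max=6
Drop 4: O rot2 at col 1 lands with bottom-row=6; cleared 0 line(s) (total 0); column heights now [0 8 8 6 6 0], max=8
Drop 5: T rot0 at col 0 lands with bottom-row=8; cleared 0 line(s) (total 0); column heights now [9 10 9 6 6 0], max=10
Drop 6: J rot2 at col 0 lands with bottom-row=9; cleared 0 line(s) (total 0); column heights now [11 11 11 6 6 0], max=11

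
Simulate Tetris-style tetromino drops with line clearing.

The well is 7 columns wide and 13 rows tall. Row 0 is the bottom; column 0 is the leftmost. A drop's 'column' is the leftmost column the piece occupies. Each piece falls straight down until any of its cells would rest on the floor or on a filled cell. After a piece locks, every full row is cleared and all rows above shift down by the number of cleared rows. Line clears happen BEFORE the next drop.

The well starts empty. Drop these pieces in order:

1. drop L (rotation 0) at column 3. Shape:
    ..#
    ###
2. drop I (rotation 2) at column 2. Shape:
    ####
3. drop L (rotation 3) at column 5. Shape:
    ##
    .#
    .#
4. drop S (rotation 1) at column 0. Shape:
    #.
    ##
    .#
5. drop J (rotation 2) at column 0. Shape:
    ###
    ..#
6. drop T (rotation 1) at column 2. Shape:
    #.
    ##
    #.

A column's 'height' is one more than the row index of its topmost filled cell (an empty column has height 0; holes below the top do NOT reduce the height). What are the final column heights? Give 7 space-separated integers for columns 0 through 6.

Drop 1: L rot0 at col 3 lands with bottom-row=0; cleared 0 line(s) (total 0); column heights now [0 0 0 1 1 2 0], max=2
Drop 2: I rot2 at col 2 lands with bottom-row=2; cleared 0 line(s) (total 0); column heights now [0 0 3 3 3 3 0], max=3
Drop 3: L rot3 at col 5 lands with bottom-row=1; cleared 0 line(s) (total 0); column heights now [0 0 3 3 3 4 4], max=4
Drop 4: S rot1 at col 0 lands with bottom-row=0; cleared 0 line(s) (total 0); column heights now [3 2 3 3 3 4 4], max=4
Drop 5: J rot2 at col 0 lands with bottom-row=3; cleared 0 line(s) (total 0); column heights now [5 5 5 3 3 4 4], max=5
Drop 6: T rot1 at col 2 lands with bottom-row=5; cleared 0 line(s) (total 0); column heights now [5 5 8 7 3 4 4], max=8

Answer: 5 5 8 7 3 4 4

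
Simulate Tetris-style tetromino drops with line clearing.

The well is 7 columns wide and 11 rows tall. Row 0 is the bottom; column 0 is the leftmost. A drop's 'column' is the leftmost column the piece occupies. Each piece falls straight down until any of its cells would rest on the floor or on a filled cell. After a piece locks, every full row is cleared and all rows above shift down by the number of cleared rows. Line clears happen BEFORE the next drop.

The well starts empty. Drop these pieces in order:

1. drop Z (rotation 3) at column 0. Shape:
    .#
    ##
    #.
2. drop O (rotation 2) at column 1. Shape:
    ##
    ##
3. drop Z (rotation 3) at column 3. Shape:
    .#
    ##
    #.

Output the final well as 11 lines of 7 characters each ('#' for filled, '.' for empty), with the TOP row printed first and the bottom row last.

Answer: .......
.......
.......
.......
.......
.......
.##....
.##....
.#..#..
##.##..
#..#...

Derivation:
Drop 1: Z rot3 at col 0 lands with bottom-row=0; cleared 0 line(s) (total 0); column heights now [2 3 0 0 0 0 0], max=3
Drop 2: O rot2 at col 1 lands with bottom-row=3; cleared 0 line(s) (total 0); column heights now [2 5 5 0 0 0 0], max=5
Drop 3: Z rot3 at col 3 lands with bottom-row=0; cleared 0 line(s) (total 0); column heights now [2 5 5 2 3 0 0], max=5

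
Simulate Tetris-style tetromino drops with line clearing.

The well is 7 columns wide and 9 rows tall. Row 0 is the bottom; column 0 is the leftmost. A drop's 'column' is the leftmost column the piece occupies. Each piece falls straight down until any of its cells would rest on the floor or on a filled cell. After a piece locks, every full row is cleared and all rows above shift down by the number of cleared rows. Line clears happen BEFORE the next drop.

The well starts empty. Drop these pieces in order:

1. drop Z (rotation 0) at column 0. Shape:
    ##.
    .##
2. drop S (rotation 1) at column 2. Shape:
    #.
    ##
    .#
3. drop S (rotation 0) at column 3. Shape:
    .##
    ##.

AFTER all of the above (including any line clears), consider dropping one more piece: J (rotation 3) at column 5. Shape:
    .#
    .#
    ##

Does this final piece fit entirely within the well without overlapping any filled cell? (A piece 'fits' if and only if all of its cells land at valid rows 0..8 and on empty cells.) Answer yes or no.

Answer: yes

Derivation:
Drop 1: Z rot0 at col 0 lands with bottom-row=0; cleared 0 line(s) (total 0); column heights now [2 2 1 0 0 0 0], max=2
Drop 2: S rot1 at col 2 lands with bottom-row=0; cleared 0 line(s) (total 0); column heights now [2 2 3 2 0 0 0], max=3
Drop 3: S rot0 at col 3 lands with bottom-row=2; cleared 0 line(s) (total 0); column heights now [2 2 3 3 4 4 0], max=4
Test piece J rot3 at col 5 (width 2): heights before test = [2 2 3 3 4 4 0]; fits = True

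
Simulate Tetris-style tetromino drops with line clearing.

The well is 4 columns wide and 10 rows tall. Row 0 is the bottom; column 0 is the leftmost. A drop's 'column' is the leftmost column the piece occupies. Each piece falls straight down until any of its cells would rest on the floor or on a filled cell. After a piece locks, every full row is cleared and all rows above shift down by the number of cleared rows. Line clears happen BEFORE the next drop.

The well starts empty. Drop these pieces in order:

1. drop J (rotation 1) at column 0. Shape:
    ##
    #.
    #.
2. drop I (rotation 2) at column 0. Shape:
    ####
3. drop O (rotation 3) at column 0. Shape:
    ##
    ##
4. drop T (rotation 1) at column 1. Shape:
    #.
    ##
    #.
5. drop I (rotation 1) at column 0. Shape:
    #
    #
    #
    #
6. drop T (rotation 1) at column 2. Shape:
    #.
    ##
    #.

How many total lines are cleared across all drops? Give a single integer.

Answer: 1

Derivation:
Drop 1: J rot1 at col 0 lands with bottom-row=0; cleared 0 line(s) (total 0); column heights now [3 3 0 0], max=3
Drop 2: I rot2 at col 0 lands with bottom-row=3; cleared 1 line(s) (total 1); column heights now [3 3 0 0], max=3
Drop 3: O rot3 at col 0 lands with bottom-row=3; cleared 0 line(s) (total 1); column heights now [5 5 0 0], max=5
Drop 4: T rot1 at col 1 lands with bottom-row=5; cleared 0 line(s) (total 1); column heights now [5 8 7 0], max=8
Drop 5: I rot1 at col 0 lands with bottom-row=5; cleared 0 line(s) (total 1); column heights now [9 8 7 0], max=9
Drop 6: T rot1 at col 2 lands with bottom-row=7; cleared 0 line(s) (total 1); column heights now [9 8 10 9], max=10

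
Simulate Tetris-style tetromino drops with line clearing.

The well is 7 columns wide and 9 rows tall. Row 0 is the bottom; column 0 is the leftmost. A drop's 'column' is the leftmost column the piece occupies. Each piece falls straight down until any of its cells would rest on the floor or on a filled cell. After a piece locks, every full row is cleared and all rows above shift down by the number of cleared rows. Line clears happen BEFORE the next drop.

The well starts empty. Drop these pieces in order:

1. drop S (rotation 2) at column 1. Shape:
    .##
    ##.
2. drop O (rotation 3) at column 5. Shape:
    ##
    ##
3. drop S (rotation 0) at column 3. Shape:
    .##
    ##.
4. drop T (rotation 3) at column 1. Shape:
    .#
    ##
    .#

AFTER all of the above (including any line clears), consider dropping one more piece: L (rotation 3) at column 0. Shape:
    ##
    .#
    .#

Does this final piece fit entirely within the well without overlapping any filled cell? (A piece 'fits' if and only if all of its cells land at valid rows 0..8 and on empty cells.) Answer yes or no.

Answer: yes

Derivation:
Drop 1: S rot2 at col 1 lands with bottom-row=0; cleared 0 line(s) (total 0); column heights now [0 1 2 2 0 0 0], max=2
Drop 2: O rot3 at col 5 lands with bottom-row=0; cleared 0 line(s) (total 0); column heights now [0 1 2 2 0 2 2], max=2
Drop 3: S rot0 at col 3 lands with bottom-row=2; cleared 0 line(s) (total 0); column heights now [0 1 2 3 4 4 2], max=4
Drop 4: T rot3 at col 1 lands with bottom-row=2; cleared 0 line(s) (total 0); column heights now [0 4 5 3 4 4 2], max=5
Test piece L rot3 at col 0 (width 2): heights before test = [0 4 5 3 4 4 2]; fits = True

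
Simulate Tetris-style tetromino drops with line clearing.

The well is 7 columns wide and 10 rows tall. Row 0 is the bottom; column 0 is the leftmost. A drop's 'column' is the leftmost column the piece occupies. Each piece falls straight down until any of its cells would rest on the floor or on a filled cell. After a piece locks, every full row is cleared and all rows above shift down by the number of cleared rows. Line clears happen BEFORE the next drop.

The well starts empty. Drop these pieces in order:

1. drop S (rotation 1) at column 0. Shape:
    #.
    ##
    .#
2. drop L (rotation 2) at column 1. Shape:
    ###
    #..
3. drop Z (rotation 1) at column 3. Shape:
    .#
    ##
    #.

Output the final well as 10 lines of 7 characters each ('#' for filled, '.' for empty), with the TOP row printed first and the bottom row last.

Answer: .......
.......
.......
....#..
...##..
...#...
.###...
##.....
##.....
.#.....

Derivation:
Drop 1: S rot1 at col 0 lands with bottom-row=0; cleared 0 line(s) (total 0); column heights now [3 2 0 0 0 0 0], max=3
Drop 2: L rot2 at col 1 lands with bottom-row=2; cleared 0 line(s) (total 0); column heights now [3 4 4 4 0 0 0], max=4
Drop 3: Z rot1 at col 3 lands with bottom-row=4; cleared 0 line(s) (total 0); column heights now [3 4 4 6 7 0 0], max=7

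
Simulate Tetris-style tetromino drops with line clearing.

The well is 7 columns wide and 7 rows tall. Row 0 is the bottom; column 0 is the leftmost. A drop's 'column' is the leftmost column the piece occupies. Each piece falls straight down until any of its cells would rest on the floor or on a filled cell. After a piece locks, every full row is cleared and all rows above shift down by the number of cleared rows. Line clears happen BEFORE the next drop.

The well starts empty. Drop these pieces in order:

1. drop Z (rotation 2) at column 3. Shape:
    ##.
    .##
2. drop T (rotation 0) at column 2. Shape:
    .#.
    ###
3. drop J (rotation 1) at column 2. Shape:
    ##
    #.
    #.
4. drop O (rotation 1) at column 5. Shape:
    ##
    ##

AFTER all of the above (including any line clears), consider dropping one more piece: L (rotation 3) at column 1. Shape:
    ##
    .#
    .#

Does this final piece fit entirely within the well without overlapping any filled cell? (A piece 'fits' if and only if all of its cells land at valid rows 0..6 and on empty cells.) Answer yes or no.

Drop 1: Z rot2 at col 3 lands with bottom-row=0; cleared 0 line(s) (total 0); column heights now [0 0 0 2 2 1 0], max=2
Drop 2: T rot0 at col 2 lands with bottom-row=2; cleared 0 line(s) (total 0); column heights now [0 0 3 4 3 1 0], max=4
Drop 3: J rot1 at col 2 lands with bottom-row=3; cleared 0 line(s) (total 0); column heights now [0 0 6 6 3 1 0], max=6
Drop 4: O rot1 at col 5 lands with bottom-row=1; cleared 0 line(s) (total 0); column heights now [0 0 6 6 3 3 3], max=6
Test piece L rot3 at col 1 (width 2): heights before test = [0 0 6 6 3 3 3]; fits = False

Answer: no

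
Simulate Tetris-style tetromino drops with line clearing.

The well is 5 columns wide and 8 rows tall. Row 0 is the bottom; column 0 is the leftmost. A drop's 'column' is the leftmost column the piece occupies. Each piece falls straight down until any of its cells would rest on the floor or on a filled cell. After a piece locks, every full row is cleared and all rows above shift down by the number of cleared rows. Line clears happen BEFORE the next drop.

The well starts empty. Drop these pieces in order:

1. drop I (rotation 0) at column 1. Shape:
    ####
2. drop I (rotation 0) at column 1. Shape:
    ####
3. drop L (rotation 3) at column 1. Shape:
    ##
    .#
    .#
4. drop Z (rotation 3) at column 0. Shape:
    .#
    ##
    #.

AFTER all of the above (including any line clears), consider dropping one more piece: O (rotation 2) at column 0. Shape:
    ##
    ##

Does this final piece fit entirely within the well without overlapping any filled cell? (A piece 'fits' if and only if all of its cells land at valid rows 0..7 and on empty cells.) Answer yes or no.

Drop 1: I rot0 at col 1 lands with bottom-row=0; cleared 0 line(s) (total 0); column heights now [0 1 1 1 1], max=1
Drop 2: I rot0 at col 1 lands with bottom-row=1; cleared 0 line(s) (total 0); column heights now [0 2 2 2 2], max=2
Drop 3: L rot3 at col 1 lands with bottom-row=2; cleared 0 line(s) (total 0); column heights now [0 5 5 2 2], max=5
Drop 4: Z rot3 at col 0 lands with bottom-row=4; cleared 0 line(s) (total 0); column heights now [6 7 5 2 2], max=7
Test piece O rot2 at col 0 (width 2): heights before test = [6 7 5 2 2]; fits = False

Answer: no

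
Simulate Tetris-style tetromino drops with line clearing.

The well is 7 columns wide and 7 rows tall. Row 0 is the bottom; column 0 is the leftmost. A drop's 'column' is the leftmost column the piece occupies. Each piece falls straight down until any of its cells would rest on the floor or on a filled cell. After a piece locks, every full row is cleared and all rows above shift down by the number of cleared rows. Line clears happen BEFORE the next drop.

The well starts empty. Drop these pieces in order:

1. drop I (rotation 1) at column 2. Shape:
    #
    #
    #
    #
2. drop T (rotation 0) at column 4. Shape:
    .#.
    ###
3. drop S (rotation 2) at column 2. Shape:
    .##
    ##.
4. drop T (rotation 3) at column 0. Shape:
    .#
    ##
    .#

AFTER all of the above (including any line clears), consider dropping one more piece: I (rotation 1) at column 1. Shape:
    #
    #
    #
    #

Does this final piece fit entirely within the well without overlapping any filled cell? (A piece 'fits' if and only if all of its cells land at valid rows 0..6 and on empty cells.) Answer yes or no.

Answer: yes

Derivation:
Drop 1: I rot1 at col 2 lands with bottom-row=0; cleared 0 line(s) (total 0); column heights now [0 0 4 0 0 0 0], max=4
Drop 2: T rot0 at col 4 lands with bottom-row=0; cleared 0 line(s) (total 0); column heights now [0 0 4 0 1 2 1], max=4
Drop 3: S rot2 at col 2 lands with bottom-row=4; cleared 0 line(s) (total 0); column heights now [0 0 5 6 6 2 1], max=6
Drop 4: T rot3 at col 0 lands with bottom-row=0; cleared 0 line(s) (total 0); column heights now [2 3 5 6 6 2 1], max=6
Test piece I rot1 at col 1 (width 1): heights before test = [2 3 5 6 6 2 1]; fits = True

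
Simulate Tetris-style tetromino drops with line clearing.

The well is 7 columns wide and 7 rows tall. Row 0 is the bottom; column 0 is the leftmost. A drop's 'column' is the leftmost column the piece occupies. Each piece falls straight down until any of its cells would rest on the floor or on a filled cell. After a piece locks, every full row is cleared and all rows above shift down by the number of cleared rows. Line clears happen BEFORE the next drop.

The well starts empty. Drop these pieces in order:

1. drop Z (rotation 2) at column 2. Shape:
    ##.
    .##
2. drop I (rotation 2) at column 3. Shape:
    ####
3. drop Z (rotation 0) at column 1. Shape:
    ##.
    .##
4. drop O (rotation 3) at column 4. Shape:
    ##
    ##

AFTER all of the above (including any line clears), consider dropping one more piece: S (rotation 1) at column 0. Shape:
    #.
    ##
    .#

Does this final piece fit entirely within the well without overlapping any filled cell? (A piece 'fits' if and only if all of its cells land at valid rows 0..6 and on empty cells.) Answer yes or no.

Answer: no

Derivation:
Drop 1: Z rot2 at col 2 lands with bottom-row=0; cleared 0 line(s) (total 0); column heights now [0 0 2 2 1 0 0], max=2
Drop 2: I rot2 at col 3 lands with bottom-row=2; cleared 0 line(s) (total 0); column heights now [0 0 2 3 3 3 3], max=3
Drop 3: Z rot0 at col 1 lands with bottom-row=3; cleared 0 line(s) (total 0); column heights now [0 5 5 4 3 3 3], max=5
Drop 4: O rot3 at col 4 lands with bottom-row=3; cleared 0 line(s) (total 0); column heights now [0 5 5 4 5 5 3], max=5
Test piece S rot1 at col 0 (width 2): heights before test = [0 5 5 4 5 5 3]; fits = False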